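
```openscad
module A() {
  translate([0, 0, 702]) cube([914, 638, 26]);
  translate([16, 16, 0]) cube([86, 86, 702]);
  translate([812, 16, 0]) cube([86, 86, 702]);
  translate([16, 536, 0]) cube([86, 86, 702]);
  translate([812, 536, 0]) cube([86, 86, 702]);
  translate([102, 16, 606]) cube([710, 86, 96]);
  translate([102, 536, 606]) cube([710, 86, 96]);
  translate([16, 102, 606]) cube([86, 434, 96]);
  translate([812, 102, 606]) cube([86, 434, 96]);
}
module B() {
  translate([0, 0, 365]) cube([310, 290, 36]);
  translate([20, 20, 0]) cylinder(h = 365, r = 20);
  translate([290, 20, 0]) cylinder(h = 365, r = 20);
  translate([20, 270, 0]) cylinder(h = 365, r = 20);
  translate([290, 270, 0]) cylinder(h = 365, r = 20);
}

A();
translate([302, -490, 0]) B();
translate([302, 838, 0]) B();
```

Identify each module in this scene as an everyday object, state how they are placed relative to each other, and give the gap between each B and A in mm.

Each stool's nearest face is 200 mm from the table's bounding box.

A is a table. B is a stool. Two stools sit around the table at the −y, +y sides. The gap between each stool and the table is 200 mm.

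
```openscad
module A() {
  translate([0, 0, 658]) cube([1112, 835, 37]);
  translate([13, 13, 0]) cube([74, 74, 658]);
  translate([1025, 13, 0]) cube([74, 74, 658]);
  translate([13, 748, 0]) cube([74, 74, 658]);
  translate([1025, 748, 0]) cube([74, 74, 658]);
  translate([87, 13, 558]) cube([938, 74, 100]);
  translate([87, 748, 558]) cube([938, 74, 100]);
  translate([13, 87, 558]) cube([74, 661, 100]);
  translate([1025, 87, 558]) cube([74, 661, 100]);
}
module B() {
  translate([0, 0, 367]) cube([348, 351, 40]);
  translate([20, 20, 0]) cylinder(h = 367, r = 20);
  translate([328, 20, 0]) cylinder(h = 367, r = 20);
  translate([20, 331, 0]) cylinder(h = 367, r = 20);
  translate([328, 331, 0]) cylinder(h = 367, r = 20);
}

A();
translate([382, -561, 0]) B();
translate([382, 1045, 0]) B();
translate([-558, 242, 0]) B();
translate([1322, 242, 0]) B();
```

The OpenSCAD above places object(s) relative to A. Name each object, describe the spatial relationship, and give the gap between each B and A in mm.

A is a table. B is a stool. Four stools sit around the table at the −y, +y, −x, +x sides. The gap between each stool and the table is 210 mm.

Each stool's nearest face is 210 mm from the table's bounding box.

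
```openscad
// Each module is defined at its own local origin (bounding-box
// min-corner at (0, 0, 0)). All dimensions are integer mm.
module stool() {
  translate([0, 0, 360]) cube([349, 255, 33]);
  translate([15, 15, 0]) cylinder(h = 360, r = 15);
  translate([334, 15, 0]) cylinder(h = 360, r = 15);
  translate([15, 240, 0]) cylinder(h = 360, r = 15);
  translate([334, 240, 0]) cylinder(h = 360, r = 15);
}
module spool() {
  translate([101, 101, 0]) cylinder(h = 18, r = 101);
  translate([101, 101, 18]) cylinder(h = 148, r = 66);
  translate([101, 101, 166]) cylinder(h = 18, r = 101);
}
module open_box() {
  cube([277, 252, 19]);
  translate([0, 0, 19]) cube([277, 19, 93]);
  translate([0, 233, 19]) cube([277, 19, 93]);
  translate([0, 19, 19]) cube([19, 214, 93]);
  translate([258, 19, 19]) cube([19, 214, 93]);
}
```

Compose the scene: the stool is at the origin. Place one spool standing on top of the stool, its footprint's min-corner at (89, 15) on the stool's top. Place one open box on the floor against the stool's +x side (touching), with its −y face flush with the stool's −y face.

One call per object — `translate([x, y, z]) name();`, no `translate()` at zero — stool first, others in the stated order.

stool();
translate([89, 15, 393]) spool();
translate([349, 0, 0]) open_box();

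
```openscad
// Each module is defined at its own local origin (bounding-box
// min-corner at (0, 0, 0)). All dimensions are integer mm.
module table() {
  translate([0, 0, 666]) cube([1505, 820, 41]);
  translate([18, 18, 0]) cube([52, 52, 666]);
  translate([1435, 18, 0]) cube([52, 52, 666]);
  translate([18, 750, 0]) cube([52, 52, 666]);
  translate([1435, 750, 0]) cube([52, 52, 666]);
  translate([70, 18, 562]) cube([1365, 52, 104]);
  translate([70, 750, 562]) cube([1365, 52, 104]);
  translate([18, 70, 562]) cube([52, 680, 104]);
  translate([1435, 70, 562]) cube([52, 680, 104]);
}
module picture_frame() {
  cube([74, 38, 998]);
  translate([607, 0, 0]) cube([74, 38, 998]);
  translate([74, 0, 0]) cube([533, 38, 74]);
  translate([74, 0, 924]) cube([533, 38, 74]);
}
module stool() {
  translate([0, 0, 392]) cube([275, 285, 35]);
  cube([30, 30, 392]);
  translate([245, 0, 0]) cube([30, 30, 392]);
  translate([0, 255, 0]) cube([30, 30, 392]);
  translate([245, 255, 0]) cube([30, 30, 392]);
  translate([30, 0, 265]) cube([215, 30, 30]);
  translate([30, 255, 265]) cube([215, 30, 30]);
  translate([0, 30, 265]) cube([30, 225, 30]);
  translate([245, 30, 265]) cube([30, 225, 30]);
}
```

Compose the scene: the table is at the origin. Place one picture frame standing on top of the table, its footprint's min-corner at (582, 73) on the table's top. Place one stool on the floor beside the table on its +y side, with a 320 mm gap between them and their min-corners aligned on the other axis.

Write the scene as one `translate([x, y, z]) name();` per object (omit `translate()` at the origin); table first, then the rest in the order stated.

table();
translate([582, 73, 707]) picture_frame();
translate([0, 1140, 0]) stool();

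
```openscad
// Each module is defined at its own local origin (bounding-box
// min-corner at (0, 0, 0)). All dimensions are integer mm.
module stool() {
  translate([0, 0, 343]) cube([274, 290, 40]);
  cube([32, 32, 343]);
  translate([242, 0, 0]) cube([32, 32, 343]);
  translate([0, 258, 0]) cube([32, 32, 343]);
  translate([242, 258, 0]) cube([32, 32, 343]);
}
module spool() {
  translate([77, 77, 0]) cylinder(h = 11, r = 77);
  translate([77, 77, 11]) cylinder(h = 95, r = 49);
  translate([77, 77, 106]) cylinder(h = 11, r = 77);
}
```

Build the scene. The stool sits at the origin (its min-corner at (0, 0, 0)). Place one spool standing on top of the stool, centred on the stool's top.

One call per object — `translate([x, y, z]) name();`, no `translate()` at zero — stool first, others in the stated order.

stool();
translate([60, 68, 383]) spool();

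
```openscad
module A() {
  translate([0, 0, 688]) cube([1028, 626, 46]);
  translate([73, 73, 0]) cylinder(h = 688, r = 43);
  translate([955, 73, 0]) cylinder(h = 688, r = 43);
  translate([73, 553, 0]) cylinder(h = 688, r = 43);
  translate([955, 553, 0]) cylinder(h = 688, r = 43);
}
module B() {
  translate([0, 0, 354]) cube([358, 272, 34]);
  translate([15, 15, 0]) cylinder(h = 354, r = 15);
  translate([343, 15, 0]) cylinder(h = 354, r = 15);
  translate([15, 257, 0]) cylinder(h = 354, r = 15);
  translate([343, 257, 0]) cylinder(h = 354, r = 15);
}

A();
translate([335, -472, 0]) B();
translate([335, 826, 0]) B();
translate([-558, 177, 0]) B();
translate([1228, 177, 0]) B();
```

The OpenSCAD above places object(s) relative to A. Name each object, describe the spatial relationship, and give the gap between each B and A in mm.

A is a table. B is a stool. Four stools sit around the table at the −y, +y, −x, +x sides. The gap between each stool and the table is 200 mm.

Each stool's nearest face is 200 mm from the table's bounding box.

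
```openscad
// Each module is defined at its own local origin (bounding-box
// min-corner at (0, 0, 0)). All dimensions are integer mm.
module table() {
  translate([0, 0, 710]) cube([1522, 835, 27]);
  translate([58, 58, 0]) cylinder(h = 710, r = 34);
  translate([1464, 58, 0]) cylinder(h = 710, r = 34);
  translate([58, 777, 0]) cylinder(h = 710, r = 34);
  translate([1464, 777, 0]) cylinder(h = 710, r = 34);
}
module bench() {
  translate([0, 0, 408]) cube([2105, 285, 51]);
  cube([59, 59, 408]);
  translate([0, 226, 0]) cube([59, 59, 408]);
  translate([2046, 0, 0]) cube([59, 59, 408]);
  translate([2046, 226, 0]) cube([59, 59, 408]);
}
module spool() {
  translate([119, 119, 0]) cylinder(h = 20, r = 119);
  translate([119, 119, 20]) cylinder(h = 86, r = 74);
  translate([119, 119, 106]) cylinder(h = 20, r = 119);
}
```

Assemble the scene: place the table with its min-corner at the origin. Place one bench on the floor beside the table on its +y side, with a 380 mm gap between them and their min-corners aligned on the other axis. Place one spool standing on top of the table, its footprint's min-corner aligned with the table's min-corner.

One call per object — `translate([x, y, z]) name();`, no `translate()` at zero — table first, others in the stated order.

table();
translate([0, 1215, 0]) bench();
translate([0, 0, 737]) spool();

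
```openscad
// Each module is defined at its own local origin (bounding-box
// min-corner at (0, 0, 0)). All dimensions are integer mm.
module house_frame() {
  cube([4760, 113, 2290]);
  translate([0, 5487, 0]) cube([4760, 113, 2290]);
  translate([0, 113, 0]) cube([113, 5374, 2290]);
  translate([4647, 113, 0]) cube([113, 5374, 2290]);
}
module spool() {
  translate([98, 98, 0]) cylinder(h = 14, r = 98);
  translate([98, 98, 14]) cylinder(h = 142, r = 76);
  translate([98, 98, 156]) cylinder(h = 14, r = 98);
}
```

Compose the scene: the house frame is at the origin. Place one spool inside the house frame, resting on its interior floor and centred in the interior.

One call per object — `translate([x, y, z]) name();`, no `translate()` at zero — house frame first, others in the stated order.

house_frame();
translate([2282, 2702, 0]) spool();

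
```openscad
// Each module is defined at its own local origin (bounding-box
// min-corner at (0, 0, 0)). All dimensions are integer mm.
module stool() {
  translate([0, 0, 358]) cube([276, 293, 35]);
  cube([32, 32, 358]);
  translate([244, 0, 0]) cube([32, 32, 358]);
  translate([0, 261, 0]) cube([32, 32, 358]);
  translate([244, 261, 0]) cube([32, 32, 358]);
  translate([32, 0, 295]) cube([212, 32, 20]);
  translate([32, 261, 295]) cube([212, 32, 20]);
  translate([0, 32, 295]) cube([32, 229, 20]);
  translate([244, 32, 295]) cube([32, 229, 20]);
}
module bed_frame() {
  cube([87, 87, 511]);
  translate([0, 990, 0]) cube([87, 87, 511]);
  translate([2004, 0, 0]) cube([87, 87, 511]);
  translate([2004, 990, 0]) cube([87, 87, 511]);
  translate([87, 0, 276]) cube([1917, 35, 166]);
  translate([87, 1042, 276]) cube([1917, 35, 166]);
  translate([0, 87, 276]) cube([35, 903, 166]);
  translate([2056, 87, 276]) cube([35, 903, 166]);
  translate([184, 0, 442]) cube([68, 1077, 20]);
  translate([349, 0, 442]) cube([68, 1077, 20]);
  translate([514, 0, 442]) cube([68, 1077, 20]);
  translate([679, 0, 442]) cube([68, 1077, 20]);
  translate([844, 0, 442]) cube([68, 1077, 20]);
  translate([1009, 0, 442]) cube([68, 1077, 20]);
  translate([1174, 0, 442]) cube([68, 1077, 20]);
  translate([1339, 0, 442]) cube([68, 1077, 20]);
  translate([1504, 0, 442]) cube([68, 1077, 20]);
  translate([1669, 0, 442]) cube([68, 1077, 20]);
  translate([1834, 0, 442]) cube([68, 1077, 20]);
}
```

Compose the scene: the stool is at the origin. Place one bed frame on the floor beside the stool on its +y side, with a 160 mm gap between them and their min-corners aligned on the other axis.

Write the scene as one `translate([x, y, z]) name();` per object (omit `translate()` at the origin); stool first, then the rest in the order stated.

stool();
translate([0, 453, 0]) bed_frame();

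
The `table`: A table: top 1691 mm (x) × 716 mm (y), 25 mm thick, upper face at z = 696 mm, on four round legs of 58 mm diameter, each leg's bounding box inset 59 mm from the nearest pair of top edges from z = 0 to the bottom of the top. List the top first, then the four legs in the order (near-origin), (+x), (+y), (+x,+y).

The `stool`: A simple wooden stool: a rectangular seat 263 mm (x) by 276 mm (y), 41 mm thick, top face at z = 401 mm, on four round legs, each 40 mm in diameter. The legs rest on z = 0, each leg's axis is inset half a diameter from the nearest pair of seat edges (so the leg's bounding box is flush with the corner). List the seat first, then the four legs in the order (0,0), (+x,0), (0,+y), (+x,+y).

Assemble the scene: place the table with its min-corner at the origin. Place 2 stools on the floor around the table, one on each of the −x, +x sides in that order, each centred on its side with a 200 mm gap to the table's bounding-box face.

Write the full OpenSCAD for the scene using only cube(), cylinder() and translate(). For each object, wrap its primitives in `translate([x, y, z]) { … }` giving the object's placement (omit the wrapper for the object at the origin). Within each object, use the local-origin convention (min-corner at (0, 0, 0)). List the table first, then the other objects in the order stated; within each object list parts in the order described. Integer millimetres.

translate([0, 0, 671]) cube([1691, 716, 25]);
translate([88, 88, 0]) cylinder(h = 671, r = 29);
translate([1603, 88, 0]) cylinder(h = 671, r = 29);
translate([88, 628, 0]) cylinder(h = 671, r = 29);
translate([1603, 628, 0]) cylinder(h = 671, r = 29);
translate([-463, 220, 0]) {
  translate([0, 0, 360]) cube([263, 276, 41]);
  translate([20, 20, 0]) cylinder(h = 360, r = 20);
  translate([243, 20, 0]) cylinder(h = 360, r = 20);
  translate([20, 256, 0]) cylinder(h = 360, r = 20);
  translate([243, 256, 0]) cylinder(h = 360, r = 20);
}
translate([1891, 220, 0]) {
  translate([0, 0, 360]) cube([263, 276, 41]);
  translate([20, 20, 0]) cylinder(h = 360, r = 20);
  translate([243, 20, 0]) cylinder(h = 360, r = 20);
  translate([20, 256, 0]) cylinder(h = 360, r = 20);
  translate([243, 256, 0]) cylinder(h = 360, r = 20);
}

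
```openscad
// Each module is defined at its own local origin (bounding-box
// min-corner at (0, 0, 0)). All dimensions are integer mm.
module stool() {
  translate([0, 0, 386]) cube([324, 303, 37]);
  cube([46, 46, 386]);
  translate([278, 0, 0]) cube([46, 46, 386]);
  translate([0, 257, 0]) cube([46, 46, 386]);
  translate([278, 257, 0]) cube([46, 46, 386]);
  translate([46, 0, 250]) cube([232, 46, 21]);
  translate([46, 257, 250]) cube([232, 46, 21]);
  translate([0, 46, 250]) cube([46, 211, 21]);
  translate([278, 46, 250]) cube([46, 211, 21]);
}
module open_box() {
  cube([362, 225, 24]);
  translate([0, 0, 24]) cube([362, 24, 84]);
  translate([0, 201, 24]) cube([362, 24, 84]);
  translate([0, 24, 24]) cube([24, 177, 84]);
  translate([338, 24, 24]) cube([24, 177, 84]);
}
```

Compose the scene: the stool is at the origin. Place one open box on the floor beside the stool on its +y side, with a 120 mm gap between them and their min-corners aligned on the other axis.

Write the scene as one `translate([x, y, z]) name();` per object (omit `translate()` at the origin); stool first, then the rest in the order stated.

stool();
translate([0, 423, 0]) open_box();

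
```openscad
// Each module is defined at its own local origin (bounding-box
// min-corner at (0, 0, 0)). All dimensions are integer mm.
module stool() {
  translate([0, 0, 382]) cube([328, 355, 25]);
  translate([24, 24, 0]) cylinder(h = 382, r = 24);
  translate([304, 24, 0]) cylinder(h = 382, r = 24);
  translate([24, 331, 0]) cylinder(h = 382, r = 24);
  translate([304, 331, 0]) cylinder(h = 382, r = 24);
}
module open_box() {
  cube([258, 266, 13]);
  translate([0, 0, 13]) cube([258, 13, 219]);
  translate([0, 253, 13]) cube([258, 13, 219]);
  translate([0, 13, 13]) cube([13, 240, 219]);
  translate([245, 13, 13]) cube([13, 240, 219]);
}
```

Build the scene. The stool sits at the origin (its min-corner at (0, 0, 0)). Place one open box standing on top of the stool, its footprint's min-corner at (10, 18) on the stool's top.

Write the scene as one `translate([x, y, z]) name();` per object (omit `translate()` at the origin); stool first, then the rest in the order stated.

stool();
translate([10, 18, 407]) open_box();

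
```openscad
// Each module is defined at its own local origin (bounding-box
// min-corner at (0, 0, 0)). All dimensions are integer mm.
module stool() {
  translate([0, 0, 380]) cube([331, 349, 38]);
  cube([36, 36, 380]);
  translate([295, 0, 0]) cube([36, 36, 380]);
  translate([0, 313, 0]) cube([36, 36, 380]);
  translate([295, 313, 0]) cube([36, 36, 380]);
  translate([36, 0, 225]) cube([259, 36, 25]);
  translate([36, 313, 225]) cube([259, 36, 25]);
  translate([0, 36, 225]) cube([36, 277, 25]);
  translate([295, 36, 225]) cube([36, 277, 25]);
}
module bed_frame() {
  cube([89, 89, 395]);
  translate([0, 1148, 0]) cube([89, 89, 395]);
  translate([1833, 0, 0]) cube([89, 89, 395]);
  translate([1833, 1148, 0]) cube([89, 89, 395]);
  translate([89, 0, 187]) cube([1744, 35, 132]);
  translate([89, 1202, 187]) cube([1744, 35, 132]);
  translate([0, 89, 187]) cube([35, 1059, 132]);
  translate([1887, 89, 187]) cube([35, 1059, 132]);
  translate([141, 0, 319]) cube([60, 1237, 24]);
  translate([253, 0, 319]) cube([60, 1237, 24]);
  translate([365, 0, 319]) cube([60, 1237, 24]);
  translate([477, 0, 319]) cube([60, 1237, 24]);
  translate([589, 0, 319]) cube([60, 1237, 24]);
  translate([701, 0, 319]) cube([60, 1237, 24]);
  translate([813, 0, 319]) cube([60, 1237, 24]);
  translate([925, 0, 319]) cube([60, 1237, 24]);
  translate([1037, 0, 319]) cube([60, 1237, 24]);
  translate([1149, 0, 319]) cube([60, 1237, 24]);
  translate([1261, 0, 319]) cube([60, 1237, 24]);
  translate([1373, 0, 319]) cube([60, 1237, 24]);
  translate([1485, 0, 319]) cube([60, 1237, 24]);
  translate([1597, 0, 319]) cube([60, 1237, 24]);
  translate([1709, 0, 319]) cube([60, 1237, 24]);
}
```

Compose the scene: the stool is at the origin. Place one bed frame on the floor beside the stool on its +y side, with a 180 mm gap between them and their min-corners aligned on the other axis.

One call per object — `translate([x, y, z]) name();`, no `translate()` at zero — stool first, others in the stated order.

stool();
translate([0, 529, 0]) bed_frame();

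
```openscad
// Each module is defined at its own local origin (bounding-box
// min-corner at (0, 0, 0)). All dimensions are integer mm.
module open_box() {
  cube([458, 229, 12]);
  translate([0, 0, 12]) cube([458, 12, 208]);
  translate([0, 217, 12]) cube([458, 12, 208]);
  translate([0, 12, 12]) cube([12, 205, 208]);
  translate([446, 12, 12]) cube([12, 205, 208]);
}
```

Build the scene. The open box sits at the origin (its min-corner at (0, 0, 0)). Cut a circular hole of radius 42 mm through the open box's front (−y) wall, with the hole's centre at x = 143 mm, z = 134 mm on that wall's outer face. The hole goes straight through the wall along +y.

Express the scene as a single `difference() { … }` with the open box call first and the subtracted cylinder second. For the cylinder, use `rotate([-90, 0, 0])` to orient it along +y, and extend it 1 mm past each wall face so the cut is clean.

difference() {
  open_box();
  translate([143, -1, 134]) rotate([-90, 0, 0]) cylinder(h = 14, r = 42);
}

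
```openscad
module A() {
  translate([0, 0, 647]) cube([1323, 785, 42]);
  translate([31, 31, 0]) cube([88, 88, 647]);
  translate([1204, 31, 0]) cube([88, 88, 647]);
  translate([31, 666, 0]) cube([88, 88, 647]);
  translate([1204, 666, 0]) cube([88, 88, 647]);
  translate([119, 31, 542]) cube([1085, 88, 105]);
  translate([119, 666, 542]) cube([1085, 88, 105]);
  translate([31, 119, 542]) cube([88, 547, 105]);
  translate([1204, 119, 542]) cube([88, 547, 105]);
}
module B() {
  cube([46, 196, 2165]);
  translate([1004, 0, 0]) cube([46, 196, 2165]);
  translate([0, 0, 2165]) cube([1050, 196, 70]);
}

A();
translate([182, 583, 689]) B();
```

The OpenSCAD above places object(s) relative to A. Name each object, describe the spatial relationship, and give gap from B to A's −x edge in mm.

The door frame's min-x is at 182; the table's min-x is 0; gap = 182 mm.

A is a table. B is a door frame. The door frame is on top of the table. The gap from the door frame to the table's −x edge is 182 mm.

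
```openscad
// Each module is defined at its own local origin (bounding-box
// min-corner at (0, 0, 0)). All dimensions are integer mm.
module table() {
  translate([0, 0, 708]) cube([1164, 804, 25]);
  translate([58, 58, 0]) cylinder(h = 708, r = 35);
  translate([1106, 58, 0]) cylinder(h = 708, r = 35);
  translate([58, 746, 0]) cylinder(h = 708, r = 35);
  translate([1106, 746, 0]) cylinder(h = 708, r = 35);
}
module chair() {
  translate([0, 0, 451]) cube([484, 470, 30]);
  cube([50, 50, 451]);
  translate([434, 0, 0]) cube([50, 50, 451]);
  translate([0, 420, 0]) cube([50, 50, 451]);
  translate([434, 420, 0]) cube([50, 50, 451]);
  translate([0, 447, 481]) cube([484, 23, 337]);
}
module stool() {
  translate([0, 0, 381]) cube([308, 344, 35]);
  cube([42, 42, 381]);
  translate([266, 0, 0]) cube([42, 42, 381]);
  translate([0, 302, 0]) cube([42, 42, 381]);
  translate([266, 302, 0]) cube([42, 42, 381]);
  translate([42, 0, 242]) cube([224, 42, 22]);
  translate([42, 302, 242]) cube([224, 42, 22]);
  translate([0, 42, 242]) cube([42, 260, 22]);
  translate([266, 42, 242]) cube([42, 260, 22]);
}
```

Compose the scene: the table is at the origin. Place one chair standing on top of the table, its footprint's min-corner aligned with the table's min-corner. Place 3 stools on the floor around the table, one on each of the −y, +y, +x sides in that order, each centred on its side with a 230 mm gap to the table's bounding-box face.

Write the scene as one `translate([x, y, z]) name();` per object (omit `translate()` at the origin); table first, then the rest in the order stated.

table();
translate([0, 0, 733]) chair();
translate([428, -574, 0]) stool();
translate([428, 1034, 0]) stool();
translate([1394, 230, 0]) stool();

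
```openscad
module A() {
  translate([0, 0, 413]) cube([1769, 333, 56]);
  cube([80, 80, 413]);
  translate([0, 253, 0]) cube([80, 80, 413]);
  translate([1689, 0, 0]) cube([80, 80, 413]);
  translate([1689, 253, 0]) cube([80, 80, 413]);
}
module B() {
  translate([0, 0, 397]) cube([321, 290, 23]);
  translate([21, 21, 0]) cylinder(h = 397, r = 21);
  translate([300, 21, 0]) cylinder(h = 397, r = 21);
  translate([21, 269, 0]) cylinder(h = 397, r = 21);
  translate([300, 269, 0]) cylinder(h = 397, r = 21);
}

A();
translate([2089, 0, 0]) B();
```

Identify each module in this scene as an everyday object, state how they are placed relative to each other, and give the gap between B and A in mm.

The stool's nearest face is 320 mm from the bench's +x face.

A is a bench. B is a stool. The stool is on the floor beside the bench on its +x side. The gap between the stool and the bench is 320 mm.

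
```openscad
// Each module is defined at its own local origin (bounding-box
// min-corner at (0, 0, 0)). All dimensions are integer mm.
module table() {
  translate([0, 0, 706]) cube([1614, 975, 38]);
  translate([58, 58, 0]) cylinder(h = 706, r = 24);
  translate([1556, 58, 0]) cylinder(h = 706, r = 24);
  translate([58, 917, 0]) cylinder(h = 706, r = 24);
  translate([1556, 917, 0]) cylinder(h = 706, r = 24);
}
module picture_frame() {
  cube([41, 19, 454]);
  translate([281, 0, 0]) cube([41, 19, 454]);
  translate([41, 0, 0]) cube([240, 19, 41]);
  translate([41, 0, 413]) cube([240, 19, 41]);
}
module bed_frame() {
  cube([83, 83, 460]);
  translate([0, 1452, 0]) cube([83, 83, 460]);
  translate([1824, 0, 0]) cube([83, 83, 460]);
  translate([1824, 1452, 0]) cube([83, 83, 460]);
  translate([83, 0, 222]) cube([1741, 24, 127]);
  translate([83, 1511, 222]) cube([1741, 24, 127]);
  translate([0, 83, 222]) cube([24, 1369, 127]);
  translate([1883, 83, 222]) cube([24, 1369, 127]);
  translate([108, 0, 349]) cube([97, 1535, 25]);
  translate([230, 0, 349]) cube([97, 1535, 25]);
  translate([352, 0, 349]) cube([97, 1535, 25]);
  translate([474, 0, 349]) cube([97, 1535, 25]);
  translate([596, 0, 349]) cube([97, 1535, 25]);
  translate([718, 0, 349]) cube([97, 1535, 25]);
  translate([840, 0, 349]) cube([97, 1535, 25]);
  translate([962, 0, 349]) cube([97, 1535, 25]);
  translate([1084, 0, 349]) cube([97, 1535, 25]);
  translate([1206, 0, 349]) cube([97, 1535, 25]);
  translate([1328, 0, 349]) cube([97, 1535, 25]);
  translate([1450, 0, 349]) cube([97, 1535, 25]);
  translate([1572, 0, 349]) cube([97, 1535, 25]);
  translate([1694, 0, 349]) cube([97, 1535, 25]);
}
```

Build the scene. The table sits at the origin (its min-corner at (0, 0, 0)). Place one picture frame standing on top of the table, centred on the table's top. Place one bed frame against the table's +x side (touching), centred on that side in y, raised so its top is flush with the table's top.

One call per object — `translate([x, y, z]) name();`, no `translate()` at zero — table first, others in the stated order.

table();
translate([646, 478, 744]) picture_frame();
translate([1614, -280, 284]) bed_frame();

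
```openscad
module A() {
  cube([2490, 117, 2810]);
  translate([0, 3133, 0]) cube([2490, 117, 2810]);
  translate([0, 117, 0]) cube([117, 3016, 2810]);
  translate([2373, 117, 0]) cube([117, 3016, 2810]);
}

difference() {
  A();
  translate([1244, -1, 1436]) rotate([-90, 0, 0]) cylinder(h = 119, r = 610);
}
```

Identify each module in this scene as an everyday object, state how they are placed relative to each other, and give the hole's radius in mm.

A is a house frame. The house frame has a circular hole through its front wall. The hole's radius is 610 mm.

The subtracted cylinder has r = 610 mm.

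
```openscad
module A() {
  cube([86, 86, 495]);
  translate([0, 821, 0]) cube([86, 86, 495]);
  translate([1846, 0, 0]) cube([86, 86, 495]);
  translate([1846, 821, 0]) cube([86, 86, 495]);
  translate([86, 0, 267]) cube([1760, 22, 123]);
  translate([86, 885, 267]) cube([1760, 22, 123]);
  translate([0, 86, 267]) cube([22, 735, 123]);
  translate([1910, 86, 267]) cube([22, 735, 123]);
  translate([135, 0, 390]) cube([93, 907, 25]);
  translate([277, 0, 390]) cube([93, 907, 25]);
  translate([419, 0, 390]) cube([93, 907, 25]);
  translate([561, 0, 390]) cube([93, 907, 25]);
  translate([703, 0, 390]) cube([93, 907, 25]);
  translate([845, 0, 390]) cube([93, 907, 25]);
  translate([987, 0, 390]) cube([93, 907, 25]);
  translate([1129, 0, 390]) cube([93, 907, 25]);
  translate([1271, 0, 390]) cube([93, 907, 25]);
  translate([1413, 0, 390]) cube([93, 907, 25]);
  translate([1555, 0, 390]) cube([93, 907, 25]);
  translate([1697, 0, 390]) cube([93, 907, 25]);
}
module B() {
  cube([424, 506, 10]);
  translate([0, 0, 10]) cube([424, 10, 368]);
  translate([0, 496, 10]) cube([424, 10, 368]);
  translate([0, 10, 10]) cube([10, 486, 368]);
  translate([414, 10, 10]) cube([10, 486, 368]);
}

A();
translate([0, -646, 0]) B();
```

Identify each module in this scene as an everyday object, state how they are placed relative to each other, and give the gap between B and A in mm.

The open box's nearest face is 140 mm from the bed frame's −y face.

A is a bed frame. B is an open box. The open box is on the floor beside the bed frame on its −y side. The gap between the open box and the bed frame is 140 mm.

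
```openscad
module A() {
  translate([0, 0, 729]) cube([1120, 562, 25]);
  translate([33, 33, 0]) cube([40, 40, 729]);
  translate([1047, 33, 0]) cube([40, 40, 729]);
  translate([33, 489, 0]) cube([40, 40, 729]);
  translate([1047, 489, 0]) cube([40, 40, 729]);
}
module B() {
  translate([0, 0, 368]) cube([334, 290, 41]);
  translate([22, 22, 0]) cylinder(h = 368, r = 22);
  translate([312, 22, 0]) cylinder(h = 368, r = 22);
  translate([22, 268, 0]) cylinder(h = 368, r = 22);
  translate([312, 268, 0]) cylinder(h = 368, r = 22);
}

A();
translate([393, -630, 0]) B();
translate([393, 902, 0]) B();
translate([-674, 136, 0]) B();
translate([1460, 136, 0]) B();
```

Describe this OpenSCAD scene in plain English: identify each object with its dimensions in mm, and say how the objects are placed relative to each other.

A is a table: top 1120 mm (x) × 562 mm (y), 25 mm thick, upper face at z = 754 mm, on four 40×40 mm square legs, each inset 33 mm from the nearest pair of top edges, running from z = 0 to the bottom of the top.

B is a simple wooden stool: a rectangular seat 334 mm (x) by 290 mm (y), 41 mm thick, top face at z = 409 mm, on four round legs, each 44 mm in diameter. The legs rest on z = 0, each leg's axis is inset half a diameter from the nearest pair of seat edges (so the leg's bounding box is flush with the corner).

Four stools sit around the table at the −y, +y, −x, +x sides.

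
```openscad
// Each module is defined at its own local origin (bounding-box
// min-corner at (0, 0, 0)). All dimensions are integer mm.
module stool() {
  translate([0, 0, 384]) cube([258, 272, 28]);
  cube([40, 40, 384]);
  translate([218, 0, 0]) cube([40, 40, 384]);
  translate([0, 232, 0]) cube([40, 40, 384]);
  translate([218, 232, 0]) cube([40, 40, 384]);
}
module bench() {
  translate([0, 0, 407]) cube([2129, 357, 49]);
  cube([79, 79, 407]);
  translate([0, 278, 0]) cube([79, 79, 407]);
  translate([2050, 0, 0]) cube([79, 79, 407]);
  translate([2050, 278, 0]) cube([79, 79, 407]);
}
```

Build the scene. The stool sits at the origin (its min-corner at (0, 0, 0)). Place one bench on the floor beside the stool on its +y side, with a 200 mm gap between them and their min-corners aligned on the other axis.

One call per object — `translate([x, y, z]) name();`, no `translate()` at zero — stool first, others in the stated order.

stool();
translate([0, 472, 0]) bench();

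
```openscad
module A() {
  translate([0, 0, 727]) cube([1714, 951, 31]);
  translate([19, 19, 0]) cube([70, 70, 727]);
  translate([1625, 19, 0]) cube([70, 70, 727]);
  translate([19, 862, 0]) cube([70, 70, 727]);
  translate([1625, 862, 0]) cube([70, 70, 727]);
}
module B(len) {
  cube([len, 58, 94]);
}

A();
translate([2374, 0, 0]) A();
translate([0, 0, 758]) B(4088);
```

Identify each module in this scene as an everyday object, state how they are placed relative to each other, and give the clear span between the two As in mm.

A is a table. B is a beam. A beam spans the tops of two tables. The clear span between the two tables is 660 mm.

Second table starts at x = 2374; first ends at x = 1714; clear span = 2374 − 1714 = 660 mm.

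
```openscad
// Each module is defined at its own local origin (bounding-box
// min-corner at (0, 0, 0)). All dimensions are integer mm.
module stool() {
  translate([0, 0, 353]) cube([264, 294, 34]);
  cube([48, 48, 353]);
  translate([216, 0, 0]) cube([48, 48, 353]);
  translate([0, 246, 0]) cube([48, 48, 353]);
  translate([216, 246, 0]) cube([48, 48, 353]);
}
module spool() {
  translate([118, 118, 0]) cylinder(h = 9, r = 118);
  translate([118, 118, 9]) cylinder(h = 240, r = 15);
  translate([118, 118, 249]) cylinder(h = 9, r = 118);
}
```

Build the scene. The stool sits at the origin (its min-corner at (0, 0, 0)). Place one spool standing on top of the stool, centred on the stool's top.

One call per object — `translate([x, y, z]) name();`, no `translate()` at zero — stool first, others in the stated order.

stool();
translate([14, 29, 387]) spool();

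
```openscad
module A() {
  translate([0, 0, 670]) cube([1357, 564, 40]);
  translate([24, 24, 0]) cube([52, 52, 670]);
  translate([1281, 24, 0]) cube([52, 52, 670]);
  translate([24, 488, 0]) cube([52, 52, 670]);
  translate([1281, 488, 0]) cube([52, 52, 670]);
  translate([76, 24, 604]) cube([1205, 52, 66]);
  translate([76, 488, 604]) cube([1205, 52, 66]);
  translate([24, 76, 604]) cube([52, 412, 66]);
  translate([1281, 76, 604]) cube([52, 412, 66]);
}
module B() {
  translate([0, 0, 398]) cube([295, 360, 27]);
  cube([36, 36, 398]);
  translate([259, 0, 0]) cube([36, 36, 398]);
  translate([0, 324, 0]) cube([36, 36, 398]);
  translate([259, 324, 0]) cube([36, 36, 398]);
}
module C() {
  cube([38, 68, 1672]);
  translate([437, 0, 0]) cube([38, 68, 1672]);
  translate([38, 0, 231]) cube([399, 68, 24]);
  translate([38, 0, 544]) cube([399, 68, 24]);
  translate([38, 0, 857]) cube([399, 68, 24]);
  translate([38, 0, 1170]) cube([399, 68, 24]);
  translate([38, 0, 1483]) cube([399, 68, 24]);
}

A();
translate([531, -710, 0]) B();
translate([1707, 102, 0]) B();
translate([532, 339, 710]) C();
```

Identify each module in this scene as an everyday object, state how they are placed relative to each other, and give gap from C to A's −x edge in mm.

The ladder's min-x is at 532; the table's min-x is 0; gap = 532 mm.

A is a table. B is a stool. C is a ladder. Two stools sit around the table at the −y, +x sides. The ladder is on top of the table. The gap from the ladder to the table's −x edge is 532 mm.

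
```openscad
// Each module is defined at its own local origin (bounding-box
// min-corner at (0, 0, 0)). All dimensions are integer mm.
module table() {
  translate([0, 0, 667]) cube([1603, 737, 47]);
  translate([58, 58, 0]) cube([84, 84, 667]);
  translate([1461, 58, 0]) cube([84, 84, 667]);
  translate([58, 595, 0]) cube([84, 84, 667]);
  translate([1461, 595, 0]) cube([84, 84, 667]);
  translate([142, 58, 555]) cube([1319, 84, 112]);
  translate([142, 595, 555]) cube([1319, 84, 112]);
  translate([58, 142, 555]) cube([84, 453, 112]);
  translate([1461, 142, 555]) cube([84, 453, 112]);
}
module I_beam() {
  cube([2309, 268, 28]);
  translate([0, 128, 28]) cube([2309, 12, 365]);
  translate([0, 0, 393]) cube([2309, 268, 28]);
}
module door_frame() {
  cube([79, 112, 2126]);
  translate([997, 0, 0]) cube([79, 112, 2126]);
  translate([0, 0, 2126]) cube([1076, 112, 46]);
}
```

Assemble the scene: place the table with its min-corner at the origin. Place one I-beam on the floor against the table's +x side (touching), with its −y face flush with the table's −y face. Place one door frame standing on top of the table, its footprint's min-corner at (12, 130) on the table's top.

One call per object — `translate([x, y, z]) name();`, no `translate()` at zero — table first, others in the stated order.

table();
translate([1603, 0, 0]) I_beam();
translate([12, 130, 714]) door_frame();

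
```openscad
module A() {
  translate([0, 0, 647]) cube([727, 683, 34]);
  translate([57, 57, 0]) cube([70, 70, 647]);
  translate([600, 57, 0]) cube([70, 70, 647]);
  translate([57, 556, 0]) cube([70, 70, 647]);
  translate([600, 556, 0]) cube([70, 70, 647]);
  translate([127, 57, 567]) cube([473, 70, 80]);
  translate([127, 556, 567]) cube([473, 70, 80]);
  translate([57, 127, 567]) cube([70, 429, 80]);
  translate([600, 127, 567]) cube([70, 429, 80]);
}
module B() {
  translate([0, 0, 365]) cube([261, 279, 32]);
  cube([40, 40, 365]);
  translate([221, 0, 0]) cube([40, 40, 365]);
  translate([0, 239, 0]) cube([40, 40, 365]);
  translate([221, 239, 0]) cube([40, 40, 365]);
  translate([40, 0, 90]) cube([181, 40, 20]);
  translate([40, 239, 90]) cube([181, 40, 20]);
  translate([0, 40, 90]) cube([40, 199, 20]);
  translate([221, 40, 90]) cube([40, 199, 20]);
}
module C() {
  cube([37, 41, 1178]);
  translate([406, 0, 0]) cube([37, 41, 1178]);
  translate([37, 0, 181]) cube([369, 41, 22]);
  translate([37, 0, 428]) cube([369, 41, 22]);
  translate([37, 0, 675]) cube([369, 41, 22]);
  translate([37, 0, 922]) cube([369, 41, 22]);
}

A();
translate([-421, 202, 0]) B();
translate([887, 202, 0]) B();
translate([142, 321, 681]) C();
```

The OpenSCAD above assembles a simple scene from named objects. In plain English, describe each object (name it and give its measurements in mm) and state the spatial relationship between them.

A is a table with a 727×683 mm rectangular top, 34 mm thick, top surface at z = 681 mm, supported by four 70×70 mm square legs, each inset 57 mm from the nearest pair of top edges, running from the floor. Four apron rails, 70 mm thick and 80 mm tall, run between adjacent legs with their top edges flush with the underside of the top and their outer faces flush with the legs' outer faces.

B is a simple wooden stool: a rectangular seat 261 mm (x) by 279 mm (y), 32 mm thick, top face at z = 397 mm, on four square legs, each 40×40 mm in cross-section. The legs rest on z = 0, each flush with a corner of the seat. Four stretchers, 40 mm wide and 20 mm tall, connect adjacent legs with their undersides at z = 90 mm, each running between the inner faces of the legs it joins and aligned with the legs' outer faces on the other axis.

C is a straight ladder. Two 37×41 mm vertical rails, 1178 mm tall, stand 443 mm apart (outside-to-outside) with their front faces coplanar on the −y side. 4 rungs, each 41 mm deep and 22 mm tall, span between the inner faces of the rails, front faces flush with the rails. The lowest rung's underside is at z = 181 mm and rungs are spaced 247 mm apart (underside to underside).

Two stools sit around the table at the −x, +x sides. The ladder is on top of the table, centred.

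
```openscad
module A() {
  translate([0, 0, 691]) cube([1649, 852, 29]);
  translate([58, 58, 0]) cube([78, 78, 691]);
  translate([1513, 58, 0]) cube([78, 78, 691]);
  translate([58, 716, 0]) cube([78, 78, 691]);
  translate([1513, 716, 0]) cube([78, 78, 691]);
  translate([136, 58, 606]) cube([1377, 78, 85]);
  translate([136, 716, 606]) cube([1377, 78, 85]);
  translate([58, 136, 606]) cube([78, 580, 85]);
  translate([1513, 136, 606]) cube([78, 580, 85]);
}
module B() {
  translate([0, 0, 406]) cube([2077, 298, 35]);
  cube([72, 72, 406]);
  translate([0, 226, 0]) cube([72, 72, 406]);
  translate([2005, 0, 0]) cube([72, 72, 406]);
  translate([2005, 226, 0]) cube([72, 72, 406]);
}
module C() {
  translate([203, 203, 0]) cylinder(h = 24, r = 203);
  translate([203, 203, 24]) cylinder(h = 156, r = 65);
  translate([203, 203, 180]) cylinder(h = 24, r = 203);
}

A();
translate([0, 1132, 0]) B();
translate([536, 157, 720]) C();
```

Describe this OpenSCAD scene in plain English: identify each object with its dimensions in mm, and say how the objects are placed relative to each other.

A is a rectangular dining table. The top is 1649×852×29 mm with its upper surface at z = 720 mm. It stands on four 78×78 mm square legs, each inset 58 mm from the nearest pair of top edges, running from the floor to the underside of the top. Four apron rails, 78 mm thick and 85 mm tall, run between adjacent legs with their top edges flush with the underside of the top and their outer faces flush with the legs' outer faces.

B is a long wooden bench with a 2077 mm (x) × 298 mm (y) seat, 35 mm thick, its top surface 441 mm above the floor. Four 72 mm square legs at the seat corners, flush with the edges, run from z = 0 to the seat underside.

C is a spool: two coaxial disc flanges of radius 203 mm and thickness 24 mm, joined by a core cylinder of radius 65 mm and height 156 mm. The lower flange rests on z = 0 and the three cylinders share a vertical axis.

The bench is on the floor beside the table on its +y side. The spool is on top of the table.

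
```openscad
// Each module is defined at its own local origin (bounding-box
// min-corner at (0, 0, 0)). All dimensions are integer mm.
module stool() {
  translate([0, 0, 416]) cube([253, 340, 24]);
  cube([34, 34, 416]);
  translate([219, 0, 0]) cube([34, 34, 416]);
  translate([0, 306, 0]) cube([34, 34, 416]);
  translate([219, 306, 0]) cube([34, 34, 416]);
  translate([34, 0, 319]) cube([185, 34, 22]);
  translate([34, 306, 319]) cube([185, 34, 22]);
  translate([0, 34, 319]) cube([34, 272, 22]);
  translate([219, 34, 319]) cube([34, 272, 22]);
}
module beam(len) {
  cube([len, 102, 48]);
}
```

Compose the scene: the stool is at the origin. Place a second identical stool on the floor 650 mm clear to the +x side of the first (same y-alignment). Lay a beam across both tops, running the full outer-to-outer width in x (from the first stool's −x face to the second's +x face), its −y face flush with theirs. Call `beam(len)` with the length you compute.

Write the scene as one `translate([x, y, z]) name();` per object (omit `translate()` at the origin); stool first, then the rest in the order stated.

stool();
translate([903, 0, 0]) stool();
translate([0, 0, 440]) beam(1156);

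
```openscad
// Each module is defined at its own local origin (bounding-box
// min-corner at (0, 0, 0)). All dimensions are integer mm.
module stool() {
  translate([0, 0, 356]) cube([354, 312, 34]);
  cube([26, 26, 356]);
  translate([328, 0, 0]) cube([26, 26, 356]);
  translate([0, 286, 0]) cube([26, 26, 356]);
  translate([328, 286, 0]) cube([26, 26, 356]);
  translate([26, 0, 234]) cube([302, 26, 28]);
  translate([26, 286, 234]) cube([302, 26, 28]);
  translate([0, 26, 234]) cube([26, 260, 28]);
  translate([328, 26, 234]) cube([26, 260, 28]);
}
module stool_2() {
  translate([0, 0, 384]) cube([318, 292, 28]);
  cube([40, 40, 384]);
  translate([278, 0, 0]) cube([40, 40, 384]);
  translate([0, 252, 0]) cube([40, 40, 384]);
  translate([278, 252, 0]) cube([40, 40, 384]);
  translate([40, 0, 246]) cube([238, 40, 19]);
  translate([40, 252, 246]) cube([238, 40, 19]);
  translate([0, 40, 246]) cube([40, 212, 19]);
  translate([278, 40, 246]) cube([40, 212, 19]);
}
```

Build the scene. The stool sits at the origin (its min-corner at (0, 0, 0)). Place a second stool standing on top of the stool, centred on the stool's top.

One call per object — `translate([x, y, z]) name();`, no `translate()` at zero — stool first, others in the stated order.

stool();
translate([18, 10, 390]) stool_2();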